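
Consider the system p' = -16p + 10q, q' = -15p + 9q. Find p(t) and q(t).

p(t) = -K_1e^(-6t) + 2K_2e^(-t), q(t) = -K_1e^(-6t) + 3K_2e^(-t)

Coefficient matrix A = [[-16, 10], [-15, 9]].
Characteristic polynomial det(A - λI) = λ^2 + 7λ + 6 = 0.
Eigenvalues λ = -6, -1.
For λ=-6: (A-λI) row 1 is [-10, 10], so an eigenvector is (-1, -1).
For λ=-1: (A-λI) row 1 is [-15, 10], so an eigenvector is (2, 3).
General solution: K_1e^(-6t)(-1,-1) + K_2e^(-t)(2,3).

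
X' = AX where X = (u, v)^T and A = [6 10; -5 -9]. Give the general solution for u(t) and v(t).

u(t) = 2c_1e^(t) + c_2e^(-4t), v(t) = -c_1e^(t) - c_2e^(-4t)

Coefficient matrix A = [[6, 10], [-5, -9]].
Characteristic polynomial det(A - λI) = λ^2 + 3λ - 4 = 0.
Eigenvalues λ = 1, -4.
For λ=1: (A-λI) row 1 is [5, 10], so an eigenvector is (2, -1).
For λ=-4: (A-λI) row 1 is [10, 10], so an eigenvector is (1, -1).
General solution: c_1e^(t)(2,-1) + c_2e^(-4t)(1,-1).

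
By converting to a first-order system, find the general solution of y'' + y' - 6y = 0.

Let x_1 = y, x_2 = y'. Then x_1' = x_2 and x_2' = 6x_1 - x_2.
A = [[0,1],[6,-1]]; det(A-λI) = λ^2 + λ - 6.
Eigenvalues λ = -3, 2 with eigenvectors (1,-3), (1,2).

y(t) = c_1e^(-3t) + c_2e^(2t)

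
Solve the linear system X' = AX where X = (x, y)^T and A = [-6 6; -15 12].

Coefficient matrix A = [[-6, 6], [-15, 12]].
Characteristic polynomial det(A - λI) = λ^2 - 6λ + 18 = 0.
Eigenvalues λ = 3 ± 3i (complex conjugate pair).
For λ=3+3i: an eigenvector is (-1,-2) - i(-1,-1) = (-1 + i, -2 + i).
A real fundamental pair from Re and Im of e^((3+3i)t)v: X_1 = e^(3t)(cos(3t)·(-1,-2) + sin(3t)·(-1,-1)), X_2 = e^(3t)(sin(3t)·(-1,-2) - cos(3t)·(-1,-1)).
General solution: C_1X_1 + C_2X_2.

x(t) = -C_1e^(3t)sin(3t) - C_1e^(3t)cos(3t) - C_2e^(3t)sin(3t) + C_2e^(3t)cos(3t), y(t) = -C_1e^(3t)sin(3t) - 2C_1e^(3t)cos(3t) - 2C_2e^(3t)sin(3t) + C_2e^(3t)cos(3t)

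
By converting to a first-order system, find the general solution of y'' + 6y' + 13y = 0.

y(t) = K_1e^(-3t)cos(2t) + K_2e^(-3t)sin(2t)

Let x_1 = y, x_2 = y'. Then x_1' = x_2 and x_2' = -13x_1 - 6x_2.
A = [[0,1],[-13,-6]]; det(A-λI) = λ^2 + 6λ + 13.
Eigenvalues λ = -3 ± 2i.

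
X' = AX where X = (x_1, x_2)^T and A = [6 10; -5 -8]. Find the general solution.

Coefficient matrix A = [[6, 10], [-5, -8]].
Characteristic polynomial det(A - λI) = λ^2 + 2λ + 2 = 0.
Eigenvalues λ = -1 ± i (complex conjugate pair).
For λ=-1+i: an eigenvector is (3,-2) - i(1,-1) = (3 - i, -2 + i).
A real fundamental pair from Re and Im of e^((-1+i)t)v: X_1 = e^(-t)(cos(t)·(3,-2) + sin(t)·(1,-1)), X_2 = e^(-t)(sin(t)·(3,-2) - cos(t)·(1,-1)).
General solution: c_1X_1 + c_2X_2.

x_1(t) = c_1e^(-t)sin(t) + 3c_1e^(-t)cos(t) + 3c_2e^(-t)sin(t) - c_2e^(-t)cos(t), x_2(t) = -c_1e^(-t)sin(t) - 2c_1e^(-t)cos(t) - 2c_2e^(-t)sin(t) + c_2e^(-t)cos(t)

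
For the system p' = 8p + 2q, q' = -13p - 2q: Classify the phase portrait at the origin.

unstable spiral

A = [[8,2],[-13,-2]]; det(A-λI) = λ^2 - 6λ + 10.
λ = 3 ± i: positive real part.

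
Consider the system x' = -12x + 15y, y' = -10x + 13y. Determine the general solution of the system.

Coefficient matrix A = [[-12, 15], [-10, 13]].
Characteristic polynomial det(A - λI) = λ^2 - λ - 6 = 0.
Eigenvalues λ = -2, 3.
For λ=-2: (A-λI) row 1 is [-10, 15], so an eigenvector is (3, 2).
For λ=3: (A-λI) row 1 is [-15, 15], so an eigenvector is (-1, -1).
General solution: c_1e^(-2t)(3,2) + c_2e^(3t)(-1,-1).

x(t) = 3c_1e^(-2t) - c_2e^(3t), y(t) = 2c_1e^(-2t) - c_2e^(3t)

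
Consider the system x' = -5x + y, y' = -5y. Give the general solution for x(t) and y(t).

Coefficient matrix A = [[-5, 1], [0, -5]].
Characteristic polynomial det(A - λI) = λ^2 + 10λ + 25 = 0.
Single eigenvalue λ = -5 with algebraic multiplicity 2.
Eigenvector v = (1,0); generalized eigenvector w with (A-λI)w=v is (2,1).
General solution: e^(-5t)[C_1·v + C_2·(t·v + w)].

x(t) = C_1e^(-5t) + C_2te^(-5t) + 2C_2e^(-5t), y(t) = C_2e^(-5t)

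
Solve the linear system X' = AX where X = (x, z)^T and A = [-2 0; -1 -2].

x(t) = c_2e^(-2t), z(t) = -c_1e^(-2t) - c_2te^(-2t) - c_2e^(-2t)

Coefficient matrix A = [[-2, 0], [-1, -2]].
Characteristic polynomial det(A - λI) = λ^2 + 4λ + 4 = 0.
Single eigenvalue λ = -2 with algebraic multiplicity 2.
Eigenvector v = (0,-1); generalized eigenvector w with (A-λI)w=v is (1,-1).
General solution: e^(-2t)[c_1·v + c_2·(t·v + w)].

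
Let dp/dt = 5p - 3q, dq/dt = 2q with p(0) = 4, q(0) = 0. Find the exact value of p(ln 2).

A = [[5,-3],[0,2]]; eigenvalues λ = 2, 5.
Eigenvectors: (1,1) for λ=2, (-1,0) for λ=5.
From the initial condition, c_1 = 0, c_2 = -4.
p(ln 2) = (0)(2^2)(1) + (-4)(2^5)(-1) = 128.

128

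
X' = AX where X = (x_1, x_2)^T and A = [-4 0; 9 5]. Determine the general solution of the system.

x_1(t) = -c_2e^(-4t), x_2(t) = -c_1e^(5t) + c_2e^(-4t)

Coefficient matrix A = [[-4, 0], [9, 5]].
Characteristic polynomial det(A - λI) = λ^2 - λ - 20 = 0.
Eigenvalues λ = 5, -4.
For λ=5: (A-λI) row 1 is [-9, 0], so an eigenvector is (0, -1).
For λ=-4: (A-λI) row 2 is [9, 9], so an eigenvector is (-1, 1).
General solution: c_1e^(5t)(0,-1) + c_2e^(-4t)(-1,1).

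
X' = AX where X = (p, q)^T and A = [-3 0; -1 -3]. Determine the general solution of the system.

Coefficient matrix A = [[-3, 0], [-1, -3]].
Characteristic polynomial det(A - λI) = λ^2 + 6λ + 9 = 0.
Single eigenvalue λ = -3 with algebraic multiplicity 2.
Eigenvector v = (0,1); generalized eigenvector w with (A-λI)w=v is (-1,1).
General solution: e^(-3t)[C_1·v + C_2·(t·v + w)].

p(t) = -C_2e^(-3t), q(t) = C_1e^(-3t) + C_2te^(-3t) + C_2e^(-3t)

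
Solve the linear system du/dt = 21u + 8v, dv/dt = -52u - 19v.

Coefficient matrix A = [[21, 8], [-52, -19]].
Characteristic polynomial det(A - λI) = λ^2 - 2λ + 17 = 0.
Eigenvalues λ = 1 ± 4i (complex conjugate pair).
For λ=1+4i: an eigenvector is (-1,3) - i(1,-2) = (-1 - i, 3 + 2i).
A real fundamental pair from Re and Im of e^((1+4i)t)v: X_1 = e^(t)(cos(4t)·(-1,3) + sin(4t)·(1,-2)), X_2 = e^(t)(sin(4t)·(-1,3) - cos(4t)·(1,-2)).
General solution: K_1X_1 + K_2X_2.

u(t) = K_1e^(t)sin(4t) - K_1e^(t)cos(4t) - K_2e^(t)sin(4t) - K_2e^(t)cos(4t), v(t) = -2K_1e^(t)sin(4t) + 3K_1e^(t)cos(4t) + 3K_2e^(t)sin(4t) + 2K_2e^(t)cos(4t)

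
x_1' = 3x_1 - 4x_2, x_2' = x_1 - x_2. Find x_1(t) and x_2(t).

Coefficient matrix A = [[3, -4], [1, -1]].
Characteristic polynomial det(A - λI) = λ^2 - 2λ + 1 = 0.
Single eigenvalue λ = 1 with algebraic multiplicity 2.
Eigenvector v = (2,1); generalized eigenvector w with (A-λI)w=v is (-3,-2).
General solution: e^(t)[c_1·v + c_2·(t·v + w)].

x_1(t) = 2c_1e^(t) + 2c_2te^(t) - 3c_2e^(t), x_2(t) = c_1e^(t) + c_2te^(t) - 2c_2e^(t)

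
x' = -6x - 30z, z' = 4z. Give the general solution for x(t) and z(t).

Coefficient matrix A = [[-6, -30], [0, 4]].
Characteristic polynomial det(A - λI) = λ^2 + 2λ - 24 = 0.
Eigenvalues λ = 4, -6.
For λ=4: (A-λI) row 1 is [-10, -30], so an eigenvector is (3, -1).
For λ=-6: (A-λI) row 1 is [0, -30], so an eigenvector is (1, 0).
General solution: c_1e^(4t)(3,-1) + c_2e^(-6t)(1,0).

x(t) = 3c_1e^(4t) + c_2e^(-6t), z(t) = -c_1e^(4t)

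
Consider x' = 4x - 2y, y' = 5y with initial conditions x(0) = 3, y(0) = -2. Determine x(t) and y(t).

Coefficient matrix A = [[4, -2], [0, 5]].
Characteristic polynomial det(A - λI) = λ^2 - 9λ + 20 = 0.
Eigenvalues λ = 5, 4.
For λ=5: (A-λI) row 1 is [-1, -2], so an eigenvector is (2, -1).
For λ=4: (A-λI) row 1 is [0, -2], so an eigenvector is (-1, 0).
General solution: K_1e^(5t)(2,-1) + K_2e^(4t)(-1,0).
Applying x(0)=3, y(0)=-2 gives K_1=2, K_2=1.

x(t) = 4e^(5t) - e^(4t), y(t) = -2e^(5t)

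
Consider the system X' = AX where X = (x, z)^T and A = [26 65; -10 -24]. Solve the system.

Coefficient matrix A = [[26, 65], [-10, -24]].
Characteristic polynomial det(A - λI) = λ^2 - 2λ + 26 = 0.
Eigenvalues λ = 1 ± 5i (complex conjugate pair).
For λ=1+5i: an eigenvector is (3,-1) - i(2,-1) = (3 - 2i, -1 + i).
A real fundamental pair from Re and Im of e^((1+5i)t)v: X_1 = e^(t)(cos(5t)·(3,-1) + sin(5t)·(2,-1)), X_2 = e^(t)(sin(5t)·(3,-1) - cos(5t)·(2,-1)).
General solution: c_1X_1 + c_2X_2.

x(t) = 2c_1e^(t)sin(5t) + 3c_1e^(t)cos(5t) + 3c_2e^(t)sin(5t) - 2c_2e^(t)cos(5t), z(t) = -c_1e^(t)sin(5t) - c_1e^(t)cos(5t) - c_2e^(t)sin(5t) + c_2e^(t)cos(5t)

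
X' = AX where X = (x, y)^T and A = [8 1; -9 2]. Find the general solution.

x(t) = -c_1e^(5t) - c_2te^(5t), y(t) = 3c_1e^(5t) + 3c_2te^(5t) - c_2e^(5t)

Coefficient matrix A = [[8, 1], [-9, 2]].
Characteristic polynomial det(A - λI) = λ^2 - 10λ + 25 = 0.
Single eigenvalue λ = 5 with algebraic multiplicity 2.
Eigenvector v = (-1,3); generalized eigenvector w with (A-λI)w=v is (0,-1).
General solution: e^(5t)[c_1·v + c_2·(t·v + w)].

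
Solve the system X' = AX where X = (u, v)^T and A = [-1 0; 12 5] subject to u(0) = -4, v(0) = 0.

Coefficient matrix A = [[-1, 0], [12, 5]].
Characteristic polynomial det(A - λI) = λ^2 - 4λ - 5 = 0.
Eigenvalues λ = 5, -1.
For λ=5: (A-λI) row 1 is [-6, 0], so an eigenvector is (0, 1).
For λ=-1: (A-λI) row 2 is [12, 6], so an eigenvector is (-1, 2).
General solution: K_1e^(5t)(0,1) + K_2e^(-t)(-1,2).
Applying u(0)=-4, v(0)=0 gives K_1=-8, K_2=4.

u(t) = -4e^(-t), v(t) = -8e^(5t) + 8e^(-t)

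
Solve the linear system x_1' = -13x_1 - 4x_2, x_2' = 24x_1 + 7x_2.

Coefficient matrix A = [[-13, -4], [24, 7]].
Characteristic polynomial det(A - λI) = λ^2 + 6λ + 5 = 0.
Eigenvalues λ = -1, -5.
For λ=-1: (A-λI) row 1 is [-12, -4], so an eigenvector is (-1, 3).
For λ=-5: (A-λI) row 1 is [-8, -4], so an eigenvector is (1, -2).
General solution: c_1e^(-t)(-1,3) + c_2e^(-5t)(1,-2).

x_1(t) = -c_1e^(-t) + c_2e^(-5t), x_2(t) = 3c_1e^(-t) - 2c_2e^(-5t)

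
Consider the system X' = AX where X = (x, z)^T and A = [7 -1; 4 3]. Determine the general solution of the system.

Coefficient matrix A = [[7, -1], [4, 3]].
Characteristic polynomial det(A - λI) = λ^2 - 10λ + 25 = 0.
Single eigenvalue λ = 5 with algebraic multiplicity 2.
Eigenvector v = (-1,-2); generalized eigenvector w with (A-λI)w=v is (0,1).
General solution: e^(5t)[K_1·v + K_2·(t·v + w)].

x(t) = -K_1e^(5t) - K_2te^(5t), z(t) = -2K_1e^(5t) - 2K_2te^(5t) + K_2e^(5t)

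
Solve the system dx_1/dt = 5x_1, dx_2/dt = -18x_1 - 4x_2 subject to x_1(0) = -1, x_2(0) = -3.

x_1(t) = -e^(5t), x_2(t) = 2e^(5t) - 5e^(-4t)

Coefficient matrix A = [[5, 0], [-18, -4]].
Characteristic polynomial det(A - λI) = λ^2 - λ - 20 = 0.
Eigenvalues λ = -4, 5.
For λ=-4: (A-λI) row 1 is [9, 0], so an eigenvector is (0, 1).
For λ=5: (A-λI) row 2 is [-18, -9], so an eigenvector is (1, -2).
General solution: C_1e^(-4t)(0,1) + C_2e^(5t)(1,-2).
Applying x_1(0)=-1, x_2(0)=-3 gives C_1=-5, C_2=-1.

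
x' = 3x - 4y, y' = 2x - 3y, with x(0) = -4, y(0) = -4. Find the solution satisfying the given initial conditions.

x(t) = -4e^(-t), y(t) = -4e^(-t)

Coefficient matrix A = [[3, -4], [2, -3]].
Characteristic polynomial det(A - λI) = λ^2 - 1 = 0.
Eigenvalues λ = 1, -1.
For λ=1: (A-λI) row 1 is [2, -4], so an eigenvector is (2, 1).
For λ=-1: (A-λI) row 1 is [4, -4], so an eigenvector is (-1, -1).
General solution: C_1e^(t)(2,1) + C_2e^(-t)(-1,-1).
Applying x(0)=-4, y(0)=-4 gives C_1=0, C_2=4.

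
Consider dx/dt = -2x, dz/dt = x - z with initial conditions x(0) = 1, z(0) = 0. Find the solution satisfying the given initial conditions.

Coefficient matrix A = [[-2, 0], [1, -1]].
Characteristic polynomial det(A - λI) = λ^2 + 3λ + 2 = 0.
Eigenvalues λ = -1, -2.
For λ=-1: (A-λI) row 1 is [-1, 0], so an eigenvector is (0, -1).
For λ=-2: (A-λI) row 2 is [1, 1], so an eigenvector is (-1, 1).
General solution: K_1e^(-t)(0,-1) + K_2e^(-2t)(-1,1).
Applying x(0)=1, z(0)=0 gives K_1=-1, K_2=-1.

x(t) = e^(-2t), z(t) = e^(-t) - e^(-2t)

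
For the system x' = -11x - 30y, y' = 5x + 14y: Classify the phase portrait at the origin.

A = [[-11,-30],[5,14]]; det(A-λI) = λ^2 - 3λ - 4.
λ = 4, -1: opposite signs.

saddle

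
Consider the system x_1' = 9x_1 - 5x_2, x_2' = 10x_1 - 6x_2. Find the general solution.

x_1(t) = -C_1e^(4t) + C_2e^(-t), x_2(t) = -C_1e^(4t) + 2C_2e^(-t)

Coefficient matrix A = [[9, -5], [10, -6]].
Characteristic polynomial det(A - λI) = λ^2 - 3λ - 4 = 0.
Eigenvalues λ = 4, -1.
For λ=4: (A-λI) row 1 is [5, -5], so an eigenvector is (-1, -1).
For λ=-1: (A-λI) row 1 is [10, -5], so an eigenvector is (1, 2).
General solution: C_1e^(4t)(-1,-1) + C_2e^(-t)(1,2).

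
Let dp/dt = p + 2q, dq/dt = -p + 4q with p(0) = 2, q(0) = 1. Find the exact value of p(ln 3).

18

A = [[1,2],[-1,4]]; eigenvalues λ = 3, 2.
Eigenvectors: (-1,-1) for λ=3, (2,1) for λ=2.
From the initial condition, c_1 = 0, c_2 = 1.
p(ln 3) = (0)(3^3)(-1) + (1)(3^2)(2) = 18.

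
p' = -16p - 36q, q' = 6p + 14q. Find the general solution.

p(t) = -2c_1e^(2t) + 3c_2e^(-4t), q(t) = c_1e^(2t) - c_2e^(-4t)

Coefficient matrix A = [[-16, -36], [6, 14]].
Characteristic polynomial det(A - λI) = λ^2 + 2λ - 8 = 0.
Eigenvalues λ = 2, -4.
For λ=2: (A-λI) row 1 is [-18, -36], so an eigenvector is (-2, 1).
For λ=-4: (A-λI) row 1 is [-12, -36], so an eigenvector is (3, -1).
General solution: c_1e^(2t)(-2,1) + c_2e^(-4t)(3,-1).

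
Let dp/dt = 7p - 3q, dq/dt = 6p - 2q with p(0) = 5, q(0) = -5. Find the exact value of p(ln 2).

A = [[7,-3],[6,-2]]; eigenvalues λ = 4, 1.
Eigenvectors: (1,1) for λ=4, (-1,-2) for λ=1.
From the initial condition, c_1 = 15, c_2 = 10.
p(ln 2) = (15)(2^4)(1) + (10)(2^1)(-1) = 220.

220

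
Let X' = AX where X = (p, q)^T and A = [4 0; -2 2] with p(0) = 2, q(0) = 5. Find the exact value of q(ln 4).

A = [[4,0],[-2,2]]; eigenvalues λ = 4, 2.
Eigenvectors: (1,-1) for λ=4, (0,-1) for λ=2.
From the initial condition, c_1 = 2, c_2 = -7.
q(ln 4) = (2)(4^4)(-1) + (-7)(4^2)(-1) = -400.

-400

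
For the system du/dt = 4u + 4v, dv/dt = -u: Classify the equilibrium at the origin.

A = [[4,4],[-1,0]]; det(A-λI) = λ^2 - 4λ + 4.
repeated λ = 2 with a single eigenvector.

unstable improper node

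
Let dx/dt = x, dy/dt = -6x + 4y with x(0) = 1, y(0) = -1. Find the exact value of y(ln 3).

-237

A = [[1,0],[-6,4]]; eigenvalues λ = 1, 4.
Eigenvectors: (-1,-2) for λ=1, (0,-1) for λ=4.
From the initial condition, c_1 = -1, c_2 = 3.
y(ln 3) = (-1)(3^1)(-2) + (3)(3^4)(-1) = -237.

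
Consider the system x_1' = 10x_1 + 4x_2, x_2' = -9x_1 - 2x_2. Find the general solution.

x_1(t) = -2K_1e^(4t) - 2K_2te^(4t) + K_2e^(4t), x_2(t) = 3K_1e^(4t) + 3K_2te^(4t) - 2K_2e^(4t)

Coefficient matrix A = [[10, 4], [-9, -2]].
Characteristic polynomial det(A - λI) = λ^2 - 8λ + 16 = 0.
Single eigenvalue λ = 4 with algebraic multiplicity 2.
Eigenvector v = (-2,3); generalized eigenvector w with (A-λI)w=v is (1,-2).
General solution: e^(4t)[K_1·v + K_2·(t·v + w)].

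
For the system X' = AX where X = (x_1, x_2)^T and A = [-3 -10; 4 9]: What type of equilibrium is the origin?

A = [[-3,-10],[4,9]]; det(A-λI) = λ^2 - 6λ + 13.
λ = 3 ± 2i: positive real part.

unstable spiral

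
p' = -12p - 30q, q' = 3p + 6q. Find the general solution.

Coefficient matrix A = [[-12, -30], [3, 6]].
Characteristic polynomial det(A - λI) = λ^2 + 6λ + 18 = 0.
Eigenvalues λ = -3 ± 3i (complex conjugate pair).
For λ=-3+3i: an eigenvector is (3,-1) - i(1,0) = (3 - i, -1).
A real fundamental pair from Re and Im of e^((-3+3i)t)v: X_1 = e^(-3t)(cos(3t)·(3,-1) + sin(3t)·(1,0)), X_2 = e^(-3t)(sin(3t)·(3,-1) - cos(3t)·(1,0)).
General solution: c_1X_1 + c_2X_2.

p(t) = c_1e^(-3t)sin(3t) + 3c_1e^(-3t)cos(3t) + 3c_2e^(-3t)sin(3t) - c_2e^(-3t)cos(3t), q(t) = -c_1e^(-3t)cos(3t) - c_2e^(-3t)sin(3t)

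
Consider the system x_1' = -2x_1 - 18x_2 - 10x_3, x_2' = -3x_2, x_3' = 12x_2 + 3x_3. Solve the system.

x_1(t) = -2K_1e^(3t) - 2K_2e^(-3t) + K_3e^(-2t), x_2(t) = K_2e^(-3t), x_3(t) = K_1e^(3t) - 2K_2e^(-3t)

Coefficient matrix A = [[-2, -18, -10], [0, -3, 0], [0, 12, 3]].
det(A - λI) = 0 gives eigenvalues λ = 3, -3, -2.
For λ=3: eigenvector (-2,0,1).
For λ=-3: eigenvector (-2,1,-2).
For λ=-2: eigenvector (1,0,0).
General solution: K_1e^(3t)(-2,0,1) + K_2e^(-3t)(-2,1,-2) + K_3e^(-2t)(1,0,0).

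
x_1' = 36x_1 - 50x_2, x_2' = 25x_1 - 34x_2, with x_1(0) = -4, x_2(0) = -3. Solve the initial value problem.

x_1(t) = 2e^(t)sin(5t) - 4e^(t)cos(5t), x_2(t) = e^(t)sin(5t) - 3e^(t)cos(5t)

Coefficient matrix A = [[36, -50], [25, -34]].
Characteristic polynomial det(A - λI) = λ^2 - 2λ + 26 = 0.
Eigenvalues λ = 1 ± 5i (complex conjugate pair).
For λ=1+5i: an eigenvector is (-3,-2) - i(-1,-1) = (-3 + i, -2 + i).
A real fundamental pair from Re and Im of e^((1+5i)t)v: X_1 = e^(t)(cos(5t)·(-3,-2) + sin(5t)·(-1,-1)), X_2 = e^(t)(sin(5t)·(-3,-2) - cos(5t)·(-1,-1)).
General solution: c_1X_1 + c_2X_2.
Applying x_1(0)=-4, x_2(0)=-3 gives c_1=1, c_2=-1.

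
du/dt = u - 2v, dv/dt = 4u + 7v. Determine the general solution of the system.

u(t) = -K_1e^(5t) + K_2e^(3t), v(t) = 2K_1e^(5t) - K_2e^(3t)

Coefficient matrix A = [[1, -2], [4, 7]].
Characteristic polynomial det(A - λI) = λ^2 - 8λ + 15 = 0.
Eigenvalues λ = 5, 3.
For λ=5: (A-λI) row 1 is [-4, -2], so an eigenvector is (-1, 2).
For λ=3: (A-λI) row 1 is [-2, -2], so an eigenvector is (1, -1).
General solution: K_1e^(5t)(-1,2) + K_2e^(3t)(1,-1).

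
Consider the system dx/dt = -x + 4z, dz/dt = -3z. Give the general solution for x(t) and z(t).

x(t) = c_1e^(-t) - 2c_2e^(-3t), z(t) = c_2e^(-3t)

Coefficient matrix A = [[-1, 4], [0, -3]].
Characteristic polynomial det(A - λI) = λ^2 + 4λ + 3 = 0.
Eigenvalues λ = -1, -3.
For λ=-1: (A-λI) row 1 is [0, 4], so an eigenvector is (1, 0).
For λ=-3: (A-λI) row 1 is [2, 4], so an eigenvector is (-2, 1).
General solution: c_1e^(-t)(1,0) + c_2e^(-3t)(-2,1).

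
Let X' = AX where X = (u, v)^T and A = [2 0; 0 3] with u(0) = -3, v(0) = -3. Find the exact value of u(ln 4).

A = [[2,0],[0,3]]; eigenvalues λ = 3, 2.
Eigenvectors: (0,-1) for λ=3, (1,0) for λ=2.
From the initial condition, c_1 = 3, c_2 = -3.
u(ln 4) = (3)(4^3)(0) + (-3)(4^2)(1) = -48.

-48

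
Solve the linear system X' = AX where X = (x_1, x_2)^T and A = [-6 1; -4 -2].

x_1(t) = -c_1e^(-4t) - c_2te^(-4t) + 2c_2e^(-4t), x_2(t) = -2c_1e^(-4t) - 2c_2te^(-4t) + 3c_2e^(-4t)

Coefficient matrix A = [[-6, 1], [-4, -2]].
Characteristic polynomial det(A - λI) = λ^2 + 8λ + 16 = 0.
Single eigenvalue λ = -4 with algebraic multiplicity 2.
Eigenvector v = (-1,-2); generalized eigenvector w with (A-λI)w=v is (2,3).
General solution: e^(-4t)[c_1·v + c_2·(t·v + w)].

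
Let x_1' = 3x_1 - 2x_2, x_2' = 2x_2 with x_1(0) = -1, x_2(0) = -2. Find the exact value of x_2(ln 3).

-18

A = [[3,-2],[0,2]]; eigenvalues λ = 3, 2.
Eigenvectors: (1,0) for λ=3, (2,1) for λ=2.
From the initial condition, c_1 = 3, c_2 = -2.
x_2(ln 3) = (3)(3^3)(0) + (-2)(3^2)(1) = -18.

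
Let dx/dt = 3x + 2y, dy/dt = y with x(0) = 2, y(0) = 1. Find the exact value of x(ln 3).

78

A = [[3,2],[0,1]]; eigenvalues λ = 3, 1.
Eigenvectors: (1,0) for λ=3, (-1,1) for λ=1.
From the initial condition, c_1 = 3, c_2 = 1.
x(ln 3) = (3)(3^3)(1) + (1)(3^1)(-1) = 78.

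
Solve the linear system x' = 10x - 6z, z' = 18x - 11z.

x(t) = -c_1e^(-2t) - 2c_2e^(t), z(t) = -2c_1e^(-2t) - 3c_2e^(t)

Coefficient matrix A = [[10, -6], [18, -11]].
Characteristic polynomial det(A - λI) = λ^2 + λ - 2 = 0.
Eigenvalues λ = -2, 1.
For λ=-2: (A-λI) row 1 is [12, -6], so an eigenvector is (-1, -2).
For λ=1: (A-λI) row 1 is [9, -6], so an eigenvector is (-2, -3).
General solution: c_1e^(-2t)(-1,-2) + c_2e^(t)(-2,-3).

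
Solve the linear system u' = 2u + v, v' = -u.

Coefficient matrix A = [[2, 1], [-1, 0]].
Characteristic polynomial det(A - λI) = λ^2 - 2λ + 1 = 0.
Single eigenvalue λ = 1 with algebraic multiplicity 2.
Eigenvector v = (-1,1); generalized eigenvector w with (A-λI)w=v is (-2,1).
General solution: e^(t)[c_1·v + c_2·(t·v + w)].

u(t) = -c_1e^(t) - c_2te^(t) - 2c_2e^(t), v(t) = c_1e^(t) + c_2te^(t) + c_2e^(t)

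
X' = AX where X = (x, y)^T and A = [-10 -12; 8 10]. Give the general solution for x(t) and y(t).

x(t) = 3K_1e^(-2t) - K_2e^(2t), y(t) = -2K_1e^(-2t) + K_2e^(2t)

Coefficient matrix A = [[-10, -12], [8, 10]].
Characteristic polynomial det(A - λI) = λ^2 - 4 = 0.
Eigenvalues λ = -2, 2.
For λ=-2: (A-λI) row 1 is [-8, -12], so an eigenvector is (3, -2).
For λ=2: (A-λI) row 1 is [-12, -12], so an eigenvector is (-1, 1).
General solution: K_1e^(-2t)(3,-2) + K_2e^(2t)(-1,1).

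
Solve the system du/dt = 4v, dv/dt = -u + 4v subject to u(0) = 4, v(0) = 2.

Coefficient matrix A = [[0, 4], [-1, 4]].
Characteristic polynomial det(A - λI) = λ^2 - 4λ + 4 = 0.
Single eigenvalue λ = 2 with algebraic multiplicity 2.
Eigenvector v = (-2,-1); generalized eigenvector w with (A-λI)w=v is (3,1).
General solution: e^(2t)[K_1·v + K_2·(t·v + w)].
Applying u(0)=4, v(0)=2 gives K_1=-2, K_2=0.

u(t) = 4e^(2t), v(t) = 2e^(2t)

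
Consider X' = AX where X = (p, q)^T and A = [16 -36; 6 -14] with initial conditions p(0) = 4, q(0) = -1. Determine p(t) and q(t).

p(t) = 18e^(4t) - 14e^(-2t), q(t) = 6e^(4t) - 7e^(-2t)

Coefficient matrix A = [[16, -36], [6, -14]].
Characteristic polynomial det(A - λI) = λ^2 - 2λ - 8 = 0.
Eigenvalues λ = -2, 4.
For λ=-2: (A-λI) row 1 is [18, -36], so an eigenvector is (2, 1).
For λ=4: (A-λI) row 1 is [12, -36], so an eigenvector is (3, 1).
General solution: C_1e^(-2t)(2,1) + C_2e^(4t)(3,1).
Applying p(0)=4, q(0)=-1 gives C_1=-7, C_2=6.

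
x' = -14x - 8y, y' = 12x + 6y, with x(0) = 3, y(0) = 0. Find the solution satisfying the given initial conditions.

Coefficient matrix A = [[-14, -8], [12, 6]].
Characteristic polynomial det(A - λI) = λ^2 + 8λ + 12 = 0.
Eigenvalues λ = -2, -6.
For λ=-2: (A-λI) row 1 is [-12, -8], so an eigenvector is (-2, 3).
For λ=-6: (A-λI) row 1 is [-8, -8], so an eigenvector is (-1, 1).
General solution: C_1e^(-2t)(-2,3) + C_2e^(-6t)(-1,1).
Applying x(0)=3, y(0)=0 gives C_1=3, C_2=-9.

x(t) = -6e^(-2t) + 9e^(-6t), y(t) = 9e^(-2t) - 9e^(-6t)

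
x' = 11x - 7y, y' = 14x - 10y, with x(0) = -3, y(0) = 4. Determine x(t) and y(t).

Coefficient matrix A = [[11, -7], [14, -10]].
Characteristic polynomial det(A - λI) = λ^2 - λ - 12 = 0.
Eigenvalues λ = 4, -3.
For λ=4: (A-λI) row 1 is [7, -7], so an eigenvector is (-1, -1).
For λ=-3: (A-λI) row 1 is [14, -7], so an eigenvector is (-1, -2).
General solution: C_1e^(4t)(-1,-1) + C_2e^(-3t)(-1,-2).
Applying x(0)=-3, y(0)=4 gives C_1=10, C_2=-7.

x(t) = -10e^(4t) + 7e^(-3t), y(t) = -10e^(4t) + 14e^(-3t)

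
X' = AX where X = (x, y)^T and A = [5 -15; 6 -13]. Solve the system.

x(t) = 2C_1e^(-4t)sin(3t) - C_1e^(-4t)cos(3t) - C_2e^(-4t)sin(3t) - 2C_2e^(-4t)cos(3t), y(t) = C_1e^(-4t)sin(3t) - C_1e^(-4t)cos(3t) - C_2e^(-4t)sin(3t) - C_2e^(-4t)cos(3t)

Coefficient matrix A = [[5, -15], [6, -13]].
Characteristic polynomial det(A - λI) = λ^2 + 8λ + 25 = 0.
Eigenvalues λ = -4 ± 3i (complex conjugate pair).
For λ=-4+3i: an eigenvector is (-1,-1) - i(2,1) = (-1 - 2i, -1 - i).
A real fundamental pair from Re and Im of e^((-4+3i)t)v: X_1 = e^(-4t)(cos(3t)·(-1,-1) + sin(3t)·(2,1)), X_2 = e^(-4t)(sin(3t)·(-1,-1) - cos(3t)·(2,1)).
General solution: C_1X_1 + C_2X_2.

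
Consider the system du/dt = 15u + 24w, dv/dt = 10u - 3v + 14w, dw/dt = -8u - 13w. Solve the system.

Coefficient matrix A = [[15, 0, 24], [10, -3, 14], [-8, 0, -13]].
det(A - λI) = 0 gives eigenvalues λ = -1, -3, 3.
For λ=-1: eigenvector (-3,-1,2).
For λ=-3: eigenvector (0,1,0).
For λ=3: eigenvector (-2,-1,1).
General solution: c_1e^(-t)(-3,-1,2) + c_2e^(-3t)(0,1,0) + c_3e^(3t)(-2,-1,1).

u(t) = -3c_1e^(-t) - 2c_3e^(3t), v(t) = -c_1e^(-t) + c_2e^(-3t) - c_3e^(3t), w(t) = 2c_1e^(-t) + c_3e^(3t)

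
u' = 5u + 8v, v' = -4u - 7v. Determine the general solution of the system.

u(t) = -2C_1e^(t) - C_2e^(-3t), v(t) = C_1e^(t) + C_2e^(-3t)

Coefficient matrix A = [[5, 8], [-4, -7]].
Characteristic polynomial det(A - λI) = λ^2 + 2λ - 3 = 0.
Eigenvalues λ = 1, -3.
For λ=1: (A-λI) row 1 is [4, 8], so an eigenvector is (-2, 1).
For λ=-3: (A-λI) row 1 is [8, 8], so an eigenvector is (-1, 1).
General solution: C_1e^(t)(-2,1) + C_2e^(-3t)(-1,1).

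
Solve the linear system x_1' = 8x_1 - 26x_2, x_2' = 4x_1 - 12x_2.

x_1(t) = -2K_1e^(-2t)sin(2t) - 3K_1e^(-2t)cos(2t) - 3K_2e^(-2t)sin(2t) + 2K_2e^(-2t)cos(2t), x_2(t) = -K_1e^(-2t)sin(2t) - K_1e^(-2t)cos(2t) - K_2e^(-2t)sin(2t) + K_2e^(-2t)cos(2t)

Coefficient matrix A = [[8, -26], [4, -12]].
Characteristic polynomial det(A - λI) = λ^2 + 4λ + 8 = 0.
Eigenvalues λ = -2 ± 2i (complex conjugate pair).
For λ=-2+2i: an eigenvector is (-3,-1) - i(-2,-1) = (-3 + 2i, -1 + i).
A real fundamental pair from Re and Im of e^((-2+2i)t)v: X_1 = e^(-2t)(cos(2t)·(-3,-1) + sin(2t)·(-2,-1)), X_2 = e^(-2t)(sin(2t)·(-3,-1) - cos(2t)·(-2,-1)).
General solution: K_1X_1 + K_2X_2.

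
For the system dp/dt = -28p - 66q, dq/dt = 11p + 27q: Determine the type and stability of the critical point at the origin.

A = [[-28,-66],[11,27]]; det(A-λI) = λ^2 + λ - 30.
λ = -6, 5: opposite signs.

saddle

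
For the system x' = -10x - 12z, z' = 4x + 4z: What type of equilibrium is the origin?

stable node

A = [[-10,-12],[4,4]]; det(A-λI) = λ^2 + 6λ + 8.
λ = -4, -2: both negative.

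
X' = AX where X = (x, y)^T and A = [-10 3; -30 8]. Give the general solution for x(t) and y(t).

x(t) = c_1e^(-t)sin(3t) - c_2e^(-t)cos(3t), y(t) = 3c_1e^(-t)sin(3t) + c_1e^(-t)cos(3t) + c_2e^(-t)sin(3t) - 3c_2e^(-t)cos(3t)

Coefficient matrix A = [[-10, 3], [-30, 8]].
Characteristic polynomial det(A - λI) = λ^2 + 2λ + 10 = 0.
Eigenvalues λ = -1 ± 3i (complex conjugate pair).
For λ=-1+3i: an eigenvector is (0,1) - i(1,3) = (0 - i, 1 - 3i).
A real fundamental pair from Re and Im of e^((-1+3i)t)v: X_1 = e^(-t)(cos(3t)·(0,1) + sin(3t)·(1,3)), X_2 = e^(-t)(sin(3t)·(0,1) - cos(3t)·(1,3)).
General solution: c_1X_1 + c_2X_2.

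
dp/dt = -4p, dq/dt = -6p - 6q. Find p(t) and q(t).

p(t) = c_2e^(-4t), q(t) = c_1e^(-6t) - 3c_2e^(-4t)

Coefficient matrix A = [[-4, 0], [-6, -6]].
Characteristic polynomial det(A - λI) = λ^2 + 10λ + 24 = 0.
Eigenvalues λ = -6, -4.
For λ=-6: (A-λI) row 1 is [2, 0], so an eigenvector is (0, 1).
For λ=-4: (A-λI) row 2 is [-6, -2], so an eigenvector is (1, -3).
General solution: c_1e^(-6t)(0,1) + c_2e^(-4t)(1,-3).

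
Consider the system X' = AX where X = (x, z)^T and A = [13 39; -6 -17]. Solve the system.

x(t) = 3C_1e^(-2t)sin(3t) - 2C_1e^(-2t)cos(3t) - 2C_2e^(-2t)sin(3t) - 3C_2e^(-2t)cos(3t), z(t) = -C_1e^(-2t)sin(3t) + C_1e^(-2t)cos(3t) + C_2e^(-2t)sin(3t) + C_2e^(-2t)cos(3t)

Coefficient matrix A = [[13, 39], [-6, -17]].
Characteristic polynomial det(A - λI) = λ^2 + 4λ + 13 = 0.
Eigenvalues λ = -2 ± 3i (complex conjugate pair).
For λ=-2+3i: an eigenvector is (-2,1) - i(3,-1) = (-2 - 3i, 1 + i).
A real fundamental pair from Re and Im of e^((-2+3i)t)v: X_1 = e^(-2t)(cos(3t)·(-2,1) + sin(3t)·(3,-1)), X_2 = e^(-2t)(sin(3t)·(-2,1) - cos(3t)·(3,-1)).
General solution: C_1X_1 + C_2X_2.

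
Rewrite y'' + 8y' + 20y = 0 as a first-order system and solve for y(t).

y(t) = C_1e^(-4t)cos(2t) + C_2e^(-4t)sin(2t)

Let x_1 = y, x_2 = y'. Then x_1' = x_2 and x_2' = -20x_1 - 8x_2.
A = [[0,1],[-20,-8]]; det(A-λI) = λ^2 + 8λ + 20.
Eigenvalues λ = -4 ± 2i.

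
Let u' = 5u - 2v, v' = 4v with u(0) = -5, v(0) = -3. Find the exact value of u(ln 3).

A = [[5,-2],[0,4]]; eigenvalues λ = 4, 5.
Eigenvectors: (-2,-1) for λ=4, (1,0) for λ=5.
From the initial condition, c_1 = 3, c_2 = 1.
u(ln 3) = (3)(3^4)(-2) + (1)(3^5)(1) = -243.

-243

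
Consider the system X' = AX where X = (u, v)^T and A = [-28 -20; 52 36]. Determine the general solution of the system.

u(t) = 2C_1e^(4t)sin(4t) + C_1e^(4t)cos(4t) + C_2e^(4t)sin(4t) - 2C_2e^(4t)cos(4t), v(t) = -3C_1e^(4t)sin(4t) - 2C_1e^(4t)cos(4t) - 2C_2e^(4t)sin(4t) + 3C_2e^(4t)cos(4t)

Coefficient matrix A = [[-28, -20], [52, 36]].
Characteristic polynomial det(A - λI) = λ^2 - 8λ + 32 = 0.
Eigenvalues λ = 4 ± 4i (complex conjugate pair).
For λ=4+4i: an eigenvector is (1,-2) - i(2,-3) = (1 - 2i, -2 + 3i).
A real fundamental pair from Re and Im of e^((4+4i)t)v: X_1 = e^(4t)(cos(4t)·(1,-2) + sin(4t)·(2,-3)), X_2 = e^(4t)(sin(4t)·(1,-2) - cos(4t)·(2,-3)).
General solution: C_1X_1 + C_2X_2.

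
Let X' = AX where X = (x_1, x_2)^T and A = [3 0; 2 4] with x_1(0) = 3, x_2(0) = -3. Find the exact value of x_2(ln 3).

81

A = [[3,0],[2,4]]; eigenvalues λ = 4, 3.
Eigenvectors: (0,-1) for λ=4, (1,-2) for λ=3.
From the initial condition, c_1 = -3, c_2 = 3.
x_2(ln 3) = (-3)(3^4)(-1) + (3)(3^3)(-2) = 81.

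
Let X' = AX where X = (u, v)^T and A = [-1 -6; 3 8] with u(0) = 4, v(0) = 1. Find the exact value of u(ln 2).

-152

A = [[-1,-6],[3,8]]; eigenvalues λ = 5, 2.
Eigenvectors: (-1,1) for λ=5, (-2,1) for λ=2.
From the initial condition, c_1 = 6, c_2 = -5.
u(ln 2) = (6)(2^5)(-1) + (-5)(2^2)(-2) = -152.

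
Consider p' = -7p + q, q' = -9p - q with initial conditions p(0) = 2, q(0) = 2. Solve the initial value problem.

p(t) = -4te^(-4t) + 2e^(-4t), q(t) = -12te^(-4t) + 2e^(-4t)

Coefficient matrix A = [[-7, 1], [-9, -1]].
Characteristic polynomial det(A - λI) = λ^2 + 8λ + 16 = 0.
Single eigenvalue λ = -4 with algebraic multiplicity 2.
Eigenvector v = (1,3); generalized eigenvector w with (A-λI)w=v is (0,1).
General solution: e^(-4t)[C_1·v + C_2·(t·v + w)].
Applying p(0)=2, q(0)=2 gives C_1=2, C_2=-4.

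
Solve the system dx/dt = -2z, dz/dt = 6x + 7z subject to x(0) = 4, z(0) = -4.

Coefficient matrix A = [[0, -2], [6, 7]].
Characteristic polynomial det(A - λI) = λ^2 - 7λ + 12 = 0.
Eigenvalues λ = 3, 4.
For λ=3: (A-λI) row 1 is [-3, -2], so an eigenvector is (2, -3).
For λ=4: (A-λI) row 1 is [-4, -2], so an eigenvector is (1, -2).
General solution: K_1e^(3t)(2,-3) + K_2e^(4t)(1,-2).
Applying x(0)=4, z(0)=-4 gives K_1=4, K_2=-4.

x(t) = -4e^(4t) + 8e^(3t), z(t) = 8e^(4t) - 12e^(3t)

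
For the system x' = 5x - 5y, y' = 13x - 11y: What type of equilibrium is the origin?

A = [[5,-5],[13,-11]]; det(A-λI) = λ^2 + 6λ + 10.
λ = -3 ± i: negative real part.

stable spiral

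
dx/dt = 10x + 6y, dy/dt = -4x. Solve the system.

Coefficient matrix A = [[10, 6], [-4, 0]].
Characteristic polynomial det(A - λI) = λ^2 - 10λ + 24 = 0.
Eigenvalues λ = 4, 6.
For λ=4: (A-λI) row 1 is [6, 6], so an eigenvector is (-1, 1).
For λ=6: (A-λI) row 1 is [4, 6], so an eigenvector is (3, -2).
General solution: C_1e^(4t)(-1,1) + C_2e^(6t)(3,-2).

x(t) = -C_1e^(4t) + 3C_2e^(6t), y(t) = C_1e^(4t) - 2C_2e^(6t)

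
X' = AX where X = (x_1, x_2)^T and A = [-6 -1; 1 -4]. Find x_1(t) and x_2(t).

Coefficient matrix A = [[-6, -1], [1, -4]].
Characteristic polynomial det(A - λI) = λ^2 + 10λ + 25 = 0.
Single eigenvalue λ = -5 with algebraic multiplicity 2.
Eigenvector v = (1,-1); generalized eigenvector w with (A-λI)w=v is (1,-2).
General solution: e^(-5t)[c_1·v + c_2·(t·v + w)].

x_1(t) = c_1e^(-5t) + c_2te^(-5t) + c_2e^(-5t), x_2(t) = -c_1e^(-5t) - c_2te^(-5t) - 2c_2e^(-5t)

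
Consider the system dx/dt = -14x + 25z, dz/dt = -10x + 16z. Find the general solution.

x(t) = K_1e^(t)sin(5t) - 2K_1e^(t)cos(5t) - 2K_2e^(t)sin(5t) - K_2e^(t)cos(5t), z(t) = K_1e^(t)sin(5t) - K_1e^(t)cos(5t) - K_2e^(t)sin(5t) - K_2e^(t)cos(5t)

Coefficient matrix A = [[-14, 25], [-10, 16]].
Characteristic polynomial det(A - λI) = λ^2 - 2λ + 26 = 0.
Eigenvalues λ = 1 ± 5i (complex conjugate pair).
For λ=1+5i: an eigenvector is (-2,-1) - i(1,1) = (-2 - i, -1 - i).
A real fundamental pair from Re and Im of e^((1+5i)t)v: X_1 = e^(t)(cos(5t)·(-2,-1) + sin(5t)·(1,1)), X_2 = e^(t)(sin(5t)·(-2,-1) - cos(5t)·(1,1)).
General solution: K_1X_1 + K_2X_2.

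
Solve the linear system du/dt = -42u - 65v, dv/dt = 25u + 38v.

u(t) = 2c_1e^(-2t)sin(5t) + 3c_1e^(-2t)cos(5t) + 3c_2e^(-2t)sin(5t) - 2c_2e^(-2t)cos(5t), v(t) = -c_1e^(-2t)sin(5t) - 2c_1e^(-2t)cos(5t) - 2c_2e^(-2t)sin(5t) + c_2e^(-2t)cos(5t)

Coefficient matrix A = [[-42, -65], [25, 38]].
Characteristic polynomial det(A - λI) = λ^2 + 4λ + 29 = 0.
Eigenvalues λ = -2 ± 5i (complex conjugate pair).
For λ=-2+5i: an eigenvector is (3,-2) - i(2,-1) = (3 - 2i, -2 + i).
A real fundamental pair from Re and Im of e^((-2+5i)t)v: X_1 = e^(-2t)(cos(5t)·(3,-2) + sin(5t)·(2,-1)), X_2 = e^(-2t)(sin(5t)·(3,-2) - cos(5t)·(2,-1)).
General solution: c_1X_1 + c_2X_2.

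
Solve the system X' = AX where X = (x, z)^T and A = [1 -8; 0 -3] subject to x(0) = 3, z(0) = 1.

Coefficient matrix A = [[1, -8], [0, -3]].
Characteristic polynomial det(A - λI) = λ^2 + 2λ - 3 = 0.
Eigenvalues λ = -3, 1.
For λ=-3: (A-λI) row 1 is [4, -8], so an eigenvector is (-2, -1).
For λ=1: (A-λI) row 1 is [0, -8], so an eigenvector is (-1, 0).
General solution: K_1e^(-3t)(-2,-1) + K_2e^(t)(-1,0).
Applying x(0)=3, z(0)=1 gives K_1=-1, K_2=-1.

x(t) = e^(t) + 2e^(-3t), z(t) = e^(-3t)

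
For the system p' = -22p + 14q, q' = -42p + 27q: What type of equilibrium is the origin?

saddle

A = [[-22,14],[-42,27]]; det(A-λI) = λ^2 - 5λ - 6.
λ = -1, 6: opposite signs.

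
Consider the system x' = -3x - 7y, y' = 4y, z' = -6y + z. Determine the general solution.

x(t) = K_1e^(-3t) - K_2e^(4t), y(t) = K_2e^(4t), z(t) = -2K_2e^(4t) + K_3e^(t)

Coefficient matrix A = [[-3, -7, 0], [0, 4, 0], [0, -6, 1]].
det(A - λI) = 0 gives eigenvalues λ = -3, 4, 1.
For λ=-3: eigenvector (1,0,0).
For λ=4: eigenvector (-1,1,-2).
For λ=1: eigenvector (0,0,1).
General solution: K_1e^(-3t)(1,0,0) + K_2e^(4t)(-1,1,-2) + K_3e^(t)(0,0,1).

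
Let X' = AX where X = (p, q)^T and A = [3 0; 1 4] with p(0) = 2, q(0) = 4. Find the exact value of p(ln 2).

A = [[3,0],[1,4]]; eigenvalues λ = 3, 4.
Eigenvectors: (1,-1) for λ=3, (0,1) for λ=4.
From the initial condition, c_1 = 2, c_2 = 6.
p(ln 2) = (2)(2^3)(1) + (6)(2^4)(0) = 16.

16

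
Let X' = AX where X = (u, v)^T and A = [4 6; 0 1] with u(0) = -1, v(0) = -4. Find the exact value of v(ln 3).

A = [[4,6],[0,1]]; eigenvalues λ = 1, 4.
Eigenvectors: (-2,1) for λ=1, (-1,0) for λ=4.
From the initial condition, c_1 = -4, c_2 = 9.
v(ln 3) = (-4)(3^1)(1) + (9)(3^4)(0) = -12.

-12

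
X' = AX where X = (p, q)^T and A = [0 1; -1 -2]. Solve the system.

p(t) = c_1e^(-t) + c_2te^(-t), q(t) = -c_1e^(-t) - c_2te^(-t) + c_2e^(-t)

Coefficient matrix A = [[0, 1], [-1, -2]].
Characteristic polynomial det(A - λI) = λ^2 + 2λ + 1 = 0.
Single eigenvalue λ = -1 with algebraic multiplicity 2.
Eigenvector v = (1,-1); generalized eigenvector w with (A-λI)w=v is (0,1).
General solution: e^(-t)[c_1·v + c_2·(t·v + w)].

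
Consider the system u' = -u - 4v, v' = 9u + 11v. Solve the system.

u(t) = -2K_1e^(5t) - 2K_2te^(5t) + K_2e^(5t), v(t) = 3K_1e^(5t) + 3K_2te^(5t) - K_2e^(5t)

Coefficient matrix A = [[-1, -4], [9, 11]].
Characteristic polynomial det(A - λI) = λ^2 - 10λ + 25 = 0.
Single eigenvalue λ = 5 with algebraic multiplicity 2.
Eigenvector v = (-2,3); generalized eigenvector w with (A-λI)w=v is (1,-1).
General solution: e^(5t)[K_1·v + K_2·(t·v + w)].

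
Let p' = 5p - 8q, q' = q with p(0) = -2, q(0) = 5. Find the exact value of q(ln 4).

20

A = [[5,-8],[0,1]]; eigenvalues λ = 5, 1.
Eigenvectors: (-1,0) for λ=5, (-2,-1) for λ=1.
From the initial condition, c_1 = 12, c_2 = -5.
q(ln 4) = (12)(4^5)(0) + (-5)(4^1)(-1) = 20.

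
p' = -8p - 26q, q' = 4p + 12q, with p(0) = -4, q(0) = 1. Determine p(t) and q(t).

p(t) = 7e^(2t)sin(2t) - 4e^(2t)cos(2t), q(t) = -3e^(2t)sin(2t) + e^(2t)cos(2t)

Coefficient matrix A = [[-8, -26], [4, 12]].
Characteristic polynomial det(A - λI) = λ^2 - 4λ + 8 = 0.
Eigenvalues λ = 2 ± 2i (complex conjugate pair).
For λ=2+2i: an eigenvector is (-2,1) - i(-3,1) = (-2 + 3i, 1 - i).
A real fundamental pair from Re and Im of e^((2+2i)t)v: X_1 = e^(2t)(cos(2t)·(-2,1) + sin(2t)·(-3,1)), X_2 = e^(2t)(sin(2t)·(-2,1) - cos(2t)·(-3,1)).
General solution: K_1X_1 + K_2X_2.
Applying p(0)=-4, q(0)=1 gives K_1=-1, K_2=-2.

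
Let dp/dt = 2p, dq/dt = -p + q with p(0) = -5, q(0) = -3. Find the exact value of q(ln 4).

A = [[2,0],[-1,1]]; eigenvalues λ = 2, 1.
Eigenvectors: (1,-1) for λ=2, (0,-1) for λ=1.
From the initial condition, c_1 = -5, c_2 = 8.
q(ln 4) = (-5)(4^2)(-1) + (8)(4^1)(-1) = 48.

48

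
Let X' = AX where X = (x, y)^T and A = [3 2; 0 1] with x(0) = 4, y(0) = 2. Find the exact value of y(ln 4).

A = [[3,2],[0,1]]; eigenvalues λ = 1, 3.
Eigenvectors: (-1,1) for λ=1, (1,0) for λ=3.
From the initial condition, c_1 = 2, c_2 = 6.
y(ln 4) = (2)(4^1)(1) + (6)(4^3)(0) = 8.

8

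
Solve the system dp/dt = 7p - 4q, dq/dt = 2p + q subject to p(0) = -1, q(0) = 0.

p(t) = -2e^(5t) + e^(3t), q(t) = -e^(5t) + e^(3t)

Coefficient matrix A = [[7, -4], [2, 1]].
Characteristic polynomial det(A - λI) = λ^2 - 8λ + 15 = 0.
Eigenvalues λ = 5, 3.
For λ=5: (A-λI) row 1 is [2, -4], so an eigenvector is (2, 1).
For λ=3: (A-λI) row 1 is [4, -4], so an eigenvector is (-1, -1).
General solution: c_1e^(5t)(2,1) + c_2e^(3t)(-1,-1).
Applying p(0)=-1, q(0)=0 gives c_1=-1, c_2=-1.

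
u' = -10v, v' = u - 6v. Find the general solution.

Coefficient matrix A = [[0, -10], [1, -6]].
Characteristic polynomial det(A - λI) = λ^2 + 6λ + 10 = 0.
Eigenvalues λ = -3 ± i (complex conjugate pair).
For λ=-3+i: an eigenvector is (3,1) - i(-1,0) = (3 + i, 1).
A real fundamental pair from Re and Im of e^((-3+i)t)v: X_1 = e^(-3t)(cos(t)·(3,1) + sin(t)·(-1,0)), X_2 = e^(-3t)(sin(t)·(3,1) - cos(t)·(-1,0)).
General solution: K_1X_1 + K_2X_2.

u(t) = -K_1e^(-3t)sin(t) + 3K_1e^(-3t)cos(t) + 3K_2e^(-3t)sin(t) + K_2e^(-3t)cos(t), v(t) = K_1e^(-3t)cos(t) + K_2e^(-3t)sin(t)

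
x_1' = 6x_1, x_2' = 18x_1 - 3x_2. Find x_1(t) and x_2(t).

Coefficient matrix A = [[6, 0], [18, -3]].
Characteristic polynomial det(A - λI) = λ^2 - 3λ - 18 = 0.
Eigenvalues λ = -3, 6.
For λ=-3: (A-λI) row 1 is [9, 0], so an eigenvector is (0, 1).
For λ=6: (A-λI) row 2 is [18, -9], so an eigenvector is (1, 2).
General solution: c_1e^(-3t)(0,1) + c_2e^(6t)(1,2).

x_1(t) = c_2e^(6t), x_2(t) = c_1e^(-3t) + 2c_2e^(6t)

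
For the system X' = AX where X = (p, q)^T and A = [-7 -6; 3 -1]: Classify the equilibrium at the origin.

A = [[-7,-6],[3,-1]]; det(A-λI) = λ^2 + 8λ + 25.
λ = -4 ± 3i: negative real part.

stable spiral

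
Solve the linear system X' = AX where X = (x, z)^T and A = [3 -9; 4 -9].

Coefficient matrix A = [[3, -9], [4, -9]].
Characteristic polynomial det(A - λI) = λ^2 + 6λ + 9 = 0.
Single eigenvalue λ = -3 with algebraic multiplicity 2.
Eigenvector v = (-3,-2); generalized eigenvector w with (A-λI)w=v is (1,1).
General solution: e^(-3t)[c_1·v + c_2·(t·v + w)].

x(t) = -3c_1e^(-3t) - 3c_2te^(-3t) + c_2e^(-3t), z(t) = -2c_1e^(-3t) - 2c_2te^(-3t) + c_2e^(-3t)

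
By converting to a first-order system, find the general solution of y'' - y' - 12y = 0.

Let x_1 = y, x_2 = y'. Then x_1' = x_2 and x_2' = 12x_1 + x_2.
A = [[0,1],[12,1]]; det(A-λI) = λ^2 - λ - 12.
Eigenvalues λ = 4, -3 with eigenvectors (1,4), (1,-3).

y(t) = c_1e^(4t) + c_2e^(-3t)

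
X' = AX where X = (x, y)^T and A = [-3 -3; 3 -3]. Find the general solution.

Coefficient matrix A = [[-3, -3], [3, -3]].
Characteristic polynomial det(A - λI) = λ^2 + 6λ + 18 = 0.
Eigenvalues λ = -3 ± 3i (complex conjugate pair).
For λ=-3+3i: an eigenvector is (0,-1) - i(1,0) = (0 - i, -1).
A real fundamental pair from Re and Im of e^((-3+3i)t)v: X_1 = e^(-3t)(cos(3t)·(0,-1) + sin(3t)·(1,0)), X_2 = e^(-3t)(sin(3t)·(0,-1) - cos(3t)·(1,0)).
General solution: C_1X_1 + C_2X_2.

x(t) = C_1e^(-3t)sin(3t) - C_2e^(-3t)cos(3t), y(t) = -C_1e^(-3t)cos(3t) - C_2e^(-3t)sin(3t)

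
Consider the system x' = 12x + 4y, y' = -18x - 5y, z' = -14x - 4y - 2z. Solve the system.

x(t) = K_1e^(4t) - 4K_3e^(3t), y(t) = -2K_1e^(4t) + 9K_3e^(3t), z(t) = -K_1e^(4t) + K_2e^(-2t) + 4K_3e^(3t)

Coefficient matrix A = [[12, 4, 0], [-18, -5, 0], [-14, -4, -2]].
det(A - λI) = 0 gives eigenvalues λ = 4, -2, 3.
For λ=4: eigenvector (1,-2,-1).
For λ=-2: eigenvector (0,0,1).
For λ=3: eigenvector (-4,9,4).
General solution: K_1e^(4t)(1,-2,-1) + K_2e^(-2t)(0,0,1) + K_3e^(3t)(-4,9,4).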